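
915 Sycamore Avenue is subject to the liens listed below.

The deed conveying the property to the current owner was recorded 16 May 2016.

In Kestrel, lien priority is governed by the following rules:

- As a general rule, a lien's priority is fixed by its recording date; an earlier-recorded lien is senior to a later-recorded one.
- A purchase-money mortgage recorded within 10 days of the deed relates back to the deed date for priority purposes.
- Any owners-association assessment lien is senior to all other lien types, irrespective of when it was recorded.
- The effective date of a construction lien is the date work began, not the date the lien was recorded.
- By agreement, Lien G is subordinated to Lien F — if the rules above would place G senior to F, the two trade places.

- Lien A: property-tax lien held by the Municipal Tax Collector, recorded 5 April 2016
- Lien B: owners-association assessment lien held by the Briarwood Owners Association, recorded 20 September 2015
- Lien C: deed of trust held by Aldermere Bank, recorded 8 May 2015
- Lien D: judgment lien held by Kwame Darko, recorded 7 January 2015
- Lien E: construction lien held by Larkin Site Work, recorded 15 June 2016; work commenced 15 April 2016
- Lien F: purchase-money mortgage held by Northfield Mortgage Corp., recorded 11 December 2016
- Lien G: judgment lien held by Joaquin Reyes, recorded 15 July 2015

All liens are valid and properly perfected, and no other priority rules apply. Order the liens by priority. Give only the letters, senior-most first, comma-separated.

B, D, C, F, A, E, G

Effective dates after the stated exceptions: E is treated as recorded 15 April 2016, the work-commencement date; F was recorded 209 days after the deed, outside the 10-day window, so it keeps its recording date.
B, as an owners-association assessment lien, has superpriority and ranks first.
Among the remaining liens, by effective date: D (7 January 2015), C (8 May 2015), G (15 July 2015), A (5 April 2016), E (15 April 2016), F (11 December 2016).
Because G would otherwise rank above F, the subordination swaps them.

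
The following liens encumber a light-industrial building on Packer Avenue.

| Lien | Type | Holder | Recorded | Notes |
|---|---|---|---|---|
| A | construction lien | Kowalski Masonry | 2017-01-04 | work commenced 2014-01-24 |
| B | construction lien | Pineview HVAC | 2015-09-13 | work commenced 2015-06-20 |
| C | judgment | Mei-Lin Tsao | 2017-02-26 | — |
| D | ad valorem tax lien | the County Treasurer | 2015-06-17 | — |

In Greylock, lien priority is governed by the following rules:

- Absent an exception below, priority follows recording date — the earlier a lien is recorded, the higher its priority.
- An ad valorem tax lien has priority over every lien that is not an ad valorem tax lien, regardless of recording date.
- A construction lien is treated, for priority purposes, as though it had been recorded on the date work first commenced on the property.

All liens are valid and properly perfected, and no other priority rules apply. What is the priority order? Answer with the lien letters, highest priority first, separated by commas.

D, A, B, C

Effective dates: A's effective date is 2014-01-24, when work began; B is treated as recorded 2015-06-20, the work-commencement date.
D is an ad valorem tax lien and takes priority over every other lien.
The other liens, earliest effective date first: A (2014-01-24), B (2015-06-20), C (2017-02-26).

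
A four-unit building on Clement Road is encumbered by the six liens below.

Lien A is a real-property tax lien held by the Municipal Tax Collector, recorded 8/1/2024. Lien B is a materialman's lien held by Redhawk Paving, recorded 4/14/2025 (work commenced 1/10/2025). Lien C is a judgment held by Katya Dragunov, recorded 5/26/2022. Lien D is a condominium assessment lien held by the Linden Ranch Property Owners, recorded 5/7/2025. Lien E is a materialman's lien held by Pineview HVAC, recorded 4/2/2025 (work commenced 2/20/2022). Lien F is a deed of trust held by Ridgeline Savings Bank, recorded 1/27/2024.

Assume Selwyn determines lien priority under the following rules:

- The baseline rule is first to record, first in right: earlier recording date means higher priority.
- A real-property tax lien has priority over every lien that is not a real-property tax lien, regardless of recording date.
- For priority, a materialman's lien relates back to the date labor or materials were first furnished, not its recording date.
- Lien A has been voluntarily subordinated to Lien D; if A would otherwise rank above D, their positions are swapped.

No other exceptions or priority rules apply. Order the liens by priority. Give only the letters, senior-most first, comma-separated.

D, E, C, F, B, A

Effective dates: B is treated as recorded 1/10/2025, the work-commencement date; E relates back to 2/20/2022 (work commenced).
A, as a real-property tax lien, has superpriority and ranks first.
The other liens, earliest effective date first: E (2/20/2022), C (5/26/2022), F (1/27/2024), B (1/10/2025), D (5/7/2025).
A would otherwise be senior to D, so under the subordination agreement A and D exchange positions.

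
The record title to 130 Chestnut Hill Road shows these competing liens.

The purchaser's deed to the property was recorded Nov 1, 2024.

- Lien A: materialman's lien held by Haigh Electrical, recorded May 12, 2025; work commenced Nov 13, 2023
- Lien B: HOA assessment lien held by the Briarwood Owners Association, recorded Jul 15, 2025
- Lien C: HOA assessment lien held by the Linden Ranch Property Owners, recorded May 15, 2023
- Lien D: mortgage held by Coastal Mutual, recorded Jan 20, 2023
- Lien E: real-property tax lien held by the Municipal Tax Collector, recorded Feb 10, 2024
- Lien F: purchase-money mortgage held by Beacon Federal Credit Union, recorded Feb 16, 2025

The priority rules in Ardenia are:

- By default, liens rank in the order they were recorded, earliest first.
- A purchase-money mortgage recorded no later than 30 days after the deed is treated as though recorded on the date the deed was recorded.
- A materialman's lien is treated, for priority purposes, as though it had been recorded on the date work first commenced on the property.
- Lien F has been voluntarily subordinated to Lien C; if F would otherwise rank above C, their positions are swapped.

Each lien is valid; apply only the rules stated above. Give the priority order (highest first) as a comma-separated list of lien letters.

D, C, A, E, F, B

First, effective dates: A relates back to Nov 13, 2023 (work commenced); F was recorded 107 days after the deed — beyond 30 days — so no relation-back applies.
By effective date, earliest first: D (Jan 20, 2023), C (May 15, 2023), A (Nov 13, 2023), E (Feb 10, 2024), F (Feb 16, 2025), B (Jul 15, 2025).
F is already junior to C, so the subordination agreement changes nothing.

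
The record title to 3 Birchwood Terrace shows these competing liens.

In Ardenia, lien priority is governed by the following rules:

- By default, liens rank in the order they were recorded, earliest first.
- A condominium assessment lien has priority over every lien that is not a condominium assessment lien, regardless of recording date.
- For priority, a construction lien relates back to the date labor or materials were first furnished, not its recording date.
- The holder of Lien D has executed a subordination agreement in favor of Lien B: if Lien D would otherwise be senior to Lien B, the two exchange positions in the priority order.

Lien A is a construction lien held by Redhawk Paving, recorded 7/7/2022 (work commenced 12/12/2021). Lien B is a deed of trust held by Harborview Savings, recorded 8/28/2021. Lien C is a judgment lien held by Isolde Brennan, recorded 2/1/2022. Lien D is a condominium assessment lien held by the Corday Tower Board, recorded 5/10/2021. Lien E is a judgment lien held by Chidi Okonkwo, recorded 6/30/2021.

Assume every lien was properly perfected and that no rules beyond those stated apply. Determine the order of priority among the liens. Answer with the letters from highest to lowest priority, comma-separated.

Adjusting effective dates: A is treated as recorded 12/12/2021, the work-commencement date.
D is a condominium assessment lien, so it outranks all other liens regardless of date.
Remaining liens by effective date: E (6/30/2021), B (8/28/2021), A (12/12/2021), C (2/1/2022).
The subordination applies — D was senior to B — so D and B swap.

B, E, D, A, C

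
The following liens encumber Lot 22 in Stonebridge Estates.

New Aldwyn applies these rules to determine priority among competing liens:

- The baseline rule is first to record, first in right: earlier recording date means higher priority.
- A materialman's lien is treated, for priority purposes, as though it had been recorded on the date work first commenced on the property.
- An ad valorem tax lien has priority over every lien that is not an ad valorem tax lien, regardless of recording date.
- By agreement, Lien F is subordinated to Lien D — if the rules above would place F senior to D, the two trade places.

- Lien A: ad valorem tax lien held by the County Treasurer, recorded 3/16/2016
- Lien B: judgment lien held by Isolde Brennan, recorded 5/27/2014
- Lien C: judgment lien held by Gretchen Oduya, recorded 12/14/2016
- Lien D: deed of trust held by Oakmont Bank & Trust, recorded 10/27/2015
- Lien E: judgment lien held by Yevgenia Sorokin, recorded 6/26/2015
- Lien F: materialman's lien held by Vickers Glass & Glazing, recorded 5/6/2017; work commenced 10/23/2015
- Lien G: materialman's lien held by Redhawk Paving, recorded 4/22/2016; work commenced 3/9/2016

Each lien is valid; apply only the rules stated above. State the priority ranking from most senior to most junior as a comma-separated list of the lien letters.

Adjusting effective dates: F is treated as recorded 10/23/2015, the work-commencement date; G's effective date is 3/9/2016, when work began.
A is an ad valorem tax lien and takes priority over every other lien.
Remaining liens by effective date: B (5/27/2014), E (6/26/2015), F (10/23/2015), D (10/27/2015), G (3/9/2016), C (12/14/2016).
Because F would otherwise rank above D, the subordination swaps them.

A, B, E, D, F, G, C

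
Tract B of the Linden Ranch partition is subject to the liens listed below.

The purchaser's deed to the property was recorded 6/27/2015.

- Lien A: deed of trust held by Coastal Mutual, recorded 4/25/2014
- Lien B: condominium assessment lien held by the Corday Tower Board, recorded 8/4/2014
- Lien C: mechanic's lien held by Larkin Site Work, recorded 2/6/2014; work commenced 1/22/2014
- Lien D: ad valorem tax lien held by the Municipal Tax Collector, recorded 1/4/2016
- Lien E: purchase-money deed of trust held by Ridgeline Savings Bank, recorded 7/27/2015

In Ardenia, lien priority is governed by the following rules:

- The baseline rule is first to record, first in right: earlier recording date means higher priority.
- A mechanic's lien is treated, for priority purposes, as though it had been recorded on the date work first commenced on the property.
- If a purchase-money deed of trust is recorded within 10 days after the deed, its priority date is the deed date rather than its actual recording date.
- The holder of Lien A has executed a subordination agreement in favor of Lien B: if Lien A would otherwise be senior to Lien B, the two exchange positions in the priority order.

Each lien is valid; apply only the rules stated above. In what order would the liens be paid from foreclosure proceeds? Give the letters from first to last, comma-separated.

C, B, A, E, D

Effective dates: C relates back to 1/22/2014 (work commenced); E was recorded 30 days after the deed — beyond 10 days — so no relation-back applies.
Ordering by effective date: C (1/22/2014), A (4/25/2014), B (8/4/2014), E (7/27/2015), D (1/4/2016).
The subordination applies — A was senior to B — so A and B swap.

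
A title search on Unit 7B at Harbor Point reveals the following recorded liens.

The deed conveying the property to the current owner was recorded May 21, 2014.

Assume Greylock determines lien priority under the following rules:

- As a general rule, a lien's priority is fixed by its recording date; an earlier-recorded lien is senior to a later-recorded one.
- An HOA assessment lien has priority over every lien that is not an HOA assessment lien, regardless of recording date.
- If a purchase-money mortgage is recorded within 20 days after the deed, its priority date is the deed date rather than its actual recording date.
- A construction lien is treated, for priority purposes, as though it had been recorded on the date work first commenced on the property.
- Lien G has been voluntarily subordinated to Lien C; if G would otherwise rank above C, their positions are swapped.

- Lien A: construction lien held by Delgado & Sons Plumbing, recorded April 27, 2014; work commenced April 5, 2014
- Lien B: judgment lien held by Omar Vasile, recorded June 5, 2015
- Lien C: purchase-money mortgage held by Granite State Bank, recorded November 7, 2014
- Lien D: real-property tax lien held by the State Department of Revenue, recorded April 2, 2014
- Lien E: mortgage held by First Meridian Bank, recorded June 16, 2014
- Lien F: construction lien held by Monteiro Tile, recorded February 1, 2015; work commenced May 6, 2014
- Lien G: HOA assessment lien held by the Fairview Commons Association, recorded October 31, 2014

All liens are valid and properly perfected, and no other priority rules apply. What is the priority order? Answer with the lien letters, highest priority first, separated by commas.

Adjusting effective dates: A relates back to April 5, 2014 (work commenced); C missed the 20-day window (170 days after the deed), so its recording date stands; F relates back to May 6, 2014 (work commenced).
G, as an HOA assessment lien, has superpriority and ranks first.
Ordering the rest by effective date: D (April 2, 2014), A (April 5, 2014), F (May 6, 2014), E (June 16, 2014), C (November 7, 2014), B (June 5, 2015).
The subordination applies — G was senior to C — so G and C swap.

C, D, A, F, E, G, B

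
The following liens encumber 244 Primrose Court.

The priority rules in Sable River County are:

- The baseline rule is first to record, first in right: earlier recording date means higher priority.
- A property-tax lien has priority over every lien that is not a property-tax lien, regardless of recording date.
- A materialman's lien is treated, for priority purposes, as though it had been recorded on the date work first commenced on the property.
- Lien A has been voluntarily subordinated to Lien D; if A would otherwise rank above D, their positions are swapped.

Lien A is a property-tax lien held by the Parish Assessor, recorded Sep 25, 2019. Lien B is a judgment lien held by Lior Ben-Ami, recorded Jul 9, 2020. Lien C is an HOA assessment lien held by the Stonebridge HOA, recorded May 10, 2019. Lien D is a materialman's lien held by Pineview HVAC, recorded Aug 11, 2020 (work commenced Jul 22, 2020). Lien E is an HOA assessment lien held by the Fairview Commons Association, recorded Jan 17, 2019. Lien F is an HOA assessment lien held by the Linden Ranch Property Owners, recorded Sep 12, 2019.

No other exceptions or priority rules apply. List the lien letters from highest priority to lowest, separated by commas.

First, effective dates: D's effective date is Jul 22, 2020, when work began.
A is a property-tax lien, so it outranks all other liens regardless of date.
Remaining liens by effective date: E (Jan 17, 2019), C (May 10, 2019), F (Sep 12, 2019), B (Jul 9, 2020), D (Jul 22, 2020).
A would otherwise be senior to D, so under the subordination agreement A and D exchange positions.

D, E, C, F, B, A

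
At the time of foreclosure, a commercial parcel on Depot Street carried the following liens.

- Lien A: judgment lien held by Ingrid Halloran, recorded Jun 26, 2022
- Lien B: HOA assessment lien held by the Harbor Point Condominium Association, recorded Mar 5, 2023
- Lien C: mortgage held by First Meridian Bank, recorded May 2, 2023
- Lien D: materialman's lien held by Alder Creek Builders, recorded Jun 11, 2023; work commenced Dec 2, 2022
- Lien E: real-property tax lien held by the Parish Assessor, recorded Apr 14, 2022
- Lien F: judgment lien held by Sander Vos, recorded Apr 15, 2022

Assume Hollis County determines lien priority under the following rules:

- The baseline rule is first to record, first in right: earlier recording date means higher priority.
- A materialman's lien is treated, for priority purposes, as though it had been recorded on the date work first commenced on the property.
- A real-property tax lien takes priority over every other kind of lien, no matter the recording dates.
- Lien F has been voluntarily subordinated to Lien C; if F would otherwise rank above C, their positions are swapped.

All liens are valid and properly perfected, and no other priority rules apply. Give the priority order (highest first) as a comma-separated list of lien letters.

Adjusting effective dates: D is treated as recorded Dec 2, 2022, the work-commencement date.
E is a real-property tax lien, so it outranks all other liens regardless of date.
Among the remaining liens, by effective date: F (Apr 15, 2022), A (Jun 26, 2022), D (Dec 2, 2022), B (Mar 5, 2023), C (May 2, 2023).
The subordination applies — F was senior to C — so F and C swap.

E, C, A, D, B, F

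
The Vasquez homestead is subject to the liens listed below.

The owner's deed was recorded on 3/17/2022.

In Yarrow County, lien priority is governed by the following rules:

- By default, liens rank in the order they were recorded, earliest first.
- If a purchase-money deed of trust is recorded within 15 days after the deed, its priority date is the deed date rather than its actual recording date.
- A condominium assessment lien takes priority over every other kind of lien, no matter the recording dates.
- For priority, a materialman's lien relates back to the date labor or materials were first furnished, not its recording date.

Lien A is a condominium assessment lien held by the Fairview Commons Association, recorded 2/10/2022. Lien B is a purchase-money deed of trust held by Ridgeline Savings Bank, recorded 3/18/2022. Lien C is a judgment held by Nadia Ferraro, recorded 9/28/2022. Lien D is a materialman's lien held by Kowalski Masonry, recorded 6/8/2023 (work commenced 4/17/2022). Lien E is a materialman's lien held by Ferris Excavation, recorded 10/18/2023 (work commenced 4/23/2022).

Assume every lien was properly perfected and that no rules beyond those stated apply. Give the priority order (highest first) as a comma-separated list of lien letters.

A, B, D, E, C

Adjusting effective dates: B's effective date is the deed date, 3/17/2022; D relates back to 4/17/2022 (work commenced); E is treated as recorded 4/23/2022, the work-commencement date.
A, as a condominium assessment lien, has superpriority and ranks first.
Ordering the rest by effective date: B (3/17/2022), D (4/17/2022), E (4/23/2022), C (9/28/2022).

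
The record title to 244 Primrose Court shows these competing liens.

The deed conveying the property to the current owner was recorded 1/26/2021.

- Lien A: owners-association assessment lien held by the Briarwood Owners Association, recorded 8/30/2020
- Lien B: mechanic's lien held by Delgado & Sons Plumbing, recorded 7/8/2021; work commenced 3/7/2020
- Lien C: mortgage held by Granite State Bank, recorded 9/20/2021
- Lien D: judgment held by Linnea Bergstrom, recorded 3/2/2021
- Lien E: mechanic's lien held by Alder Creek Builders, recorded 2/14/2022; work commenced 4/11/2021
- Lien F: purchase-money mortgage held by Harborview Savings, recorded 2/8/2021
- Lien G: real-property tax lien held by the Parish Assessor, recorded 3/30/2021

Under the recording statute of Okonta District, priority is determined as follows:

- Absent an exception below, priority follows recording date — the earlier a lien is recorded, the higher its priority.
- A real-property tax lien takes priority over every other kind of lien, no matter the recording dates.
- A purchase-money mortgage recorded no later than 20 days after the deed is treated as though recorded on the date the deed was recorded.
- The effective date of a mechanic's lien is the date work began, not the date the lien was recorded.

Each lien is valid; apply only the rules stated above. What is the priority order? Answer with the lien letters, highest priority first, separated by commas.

G, B, A, F, D, E, C

First, effective dates: B is treated as recorded 3/7/2020, the work-commencement date; E's effective date is 4/11/2021, when work began; F was recorded within the 20-day window, so its effective date is the deed date 1/26/2021.
As a real-property tax lien, G is senior to every other lien.
The other liens, earliest effective date first: B (3/7/2020), A (8/30/2020), F (1/26/2021), D (3/2/2021), E (4/11/2021), C (9/20/2021).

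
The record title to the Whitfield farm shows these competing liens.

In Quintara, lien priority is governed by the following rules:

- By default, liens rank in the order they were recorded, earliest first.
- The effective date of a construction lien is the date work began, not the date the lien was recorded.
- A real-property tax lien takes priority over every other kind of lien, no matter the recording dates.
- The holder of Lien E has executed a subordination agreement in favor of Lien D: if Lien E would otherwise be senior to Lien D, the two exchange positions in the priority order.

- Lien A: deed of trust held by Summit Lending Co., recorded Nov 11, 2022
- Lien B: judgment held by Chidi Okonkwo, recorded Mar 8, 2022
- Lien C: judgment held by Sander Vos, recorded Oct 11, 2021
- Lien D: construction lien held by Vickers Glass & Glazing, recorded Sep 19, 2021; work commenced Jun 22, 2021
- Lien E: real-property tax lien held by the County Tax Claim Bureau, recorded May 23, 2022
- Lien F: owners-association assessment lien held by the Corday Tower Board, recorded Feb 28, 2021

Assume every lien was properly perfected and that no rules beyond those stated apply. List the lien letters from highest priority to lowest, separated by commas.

Effective dates after the stated exceptions: D's effective date is Jun 22, 2021, when work began.
E is a real-property tax lien, so it outranks all other liens regardless of date.
The other liens, earliest effective date first: F (Feb 28, 2021), D (Jun 22, 2021), C (Oct 11, 2021), B (Mar 8, 2022), A (Nov 11, 2022).
Because E would otherwise rank above D, the subordination swaps them.

D, F, E, C, B, A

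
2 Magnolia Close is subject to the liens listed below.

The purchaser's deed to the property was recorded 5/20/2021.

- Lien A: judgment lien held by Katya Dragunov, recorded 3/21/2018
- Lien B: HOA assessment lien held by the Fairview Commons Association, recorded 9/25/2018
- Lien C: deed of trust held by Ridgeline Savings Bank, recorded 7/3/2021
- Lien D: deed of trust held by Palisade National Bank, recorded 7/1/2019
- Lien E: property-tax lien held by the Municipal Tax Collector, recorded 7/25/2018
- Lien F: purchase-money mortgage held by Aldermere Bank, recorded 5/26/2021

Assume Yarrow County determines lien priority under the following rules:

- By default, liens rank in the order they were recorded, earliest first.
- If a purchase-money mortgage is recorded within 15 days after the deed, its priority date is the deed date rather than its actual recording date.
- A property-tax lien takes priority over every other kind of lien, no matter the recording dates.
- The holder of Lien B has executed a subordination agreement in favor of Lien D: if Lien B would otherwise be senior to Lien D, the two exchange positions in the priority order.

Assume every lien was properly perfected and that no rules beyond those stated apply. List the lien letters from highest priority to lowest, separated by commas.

E, A, D, B, F, C

Effective dates: F relates back to the deed date 5/20/2021.
E is a property-tax lien, so it outranks all other liens regardless of date.
Ordering the rest by effective date: A (3/21/2018), B (9/25/2018), D (7/1/2019), F (5/20/2021), C (7/3/2021).
Because B would otherwise rank above D, the subordination swaps them.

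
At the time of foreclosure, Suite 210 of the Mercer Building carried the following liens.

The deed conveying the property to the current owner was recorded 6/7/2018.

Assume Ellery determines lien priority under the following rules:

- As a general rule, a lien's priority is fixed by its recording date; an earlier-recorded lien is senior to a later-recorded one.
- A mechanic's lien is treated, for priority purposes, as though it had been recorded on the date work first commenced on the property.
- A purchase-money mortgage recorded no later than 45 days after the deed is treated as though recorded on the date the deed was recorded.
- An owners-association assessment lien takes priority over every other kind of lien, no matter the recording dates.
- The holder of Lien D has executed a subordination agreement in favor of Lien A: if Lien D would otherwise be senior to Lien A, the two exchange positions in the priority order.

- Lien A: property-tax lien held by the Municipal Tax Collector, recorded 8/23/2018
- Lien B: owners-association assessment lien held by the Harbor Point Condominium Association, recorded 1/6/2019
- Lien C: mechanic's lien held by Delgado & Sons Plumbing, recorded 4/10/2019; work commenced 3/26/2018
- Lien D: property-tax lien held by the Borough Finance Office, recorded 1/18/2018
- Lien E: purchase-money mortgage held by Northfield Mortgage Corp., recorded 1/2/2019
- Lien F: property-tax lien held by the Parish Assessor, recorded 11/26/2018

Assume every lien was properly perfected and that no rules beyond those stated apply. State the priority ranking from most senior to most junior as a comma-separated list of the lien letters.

B, A, C, D, F, E

First, effective dates: C is treated as recorded 3/26/2018, the work-commencement date; E was recorded 209 days after the deed — beyond 45 days — so no relation-back applies.
As an owners-association assessment lien, B is senior to every other lien.
Among the remaining liens, by effective date: D (1/18/2018), C (3/26/2018), A (8/23/2018), F (11/26/2018), E (1/2/2019).
D is senior to A before the subordination, so the two trade places.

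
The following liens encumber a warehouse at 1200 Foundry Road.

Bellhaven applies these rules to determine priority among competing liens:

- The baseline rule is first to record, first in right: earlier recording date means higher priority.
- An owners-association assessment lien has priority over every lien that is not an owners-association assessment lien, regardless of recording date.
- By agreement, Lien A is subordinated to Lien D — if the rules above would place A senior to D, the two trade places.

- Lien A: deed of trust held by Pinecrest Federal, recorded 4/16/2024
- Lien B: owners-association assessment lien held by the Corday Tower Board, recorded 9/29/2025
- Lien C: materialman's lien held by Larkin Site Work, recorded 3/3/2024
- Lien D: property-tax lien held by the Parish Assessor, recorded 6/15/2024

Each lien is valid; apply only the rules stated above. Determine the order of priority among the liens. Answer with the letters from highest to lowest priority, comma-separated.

B, C, D, A

B is an owners-association assessment lien and takes priority over every other lien.
Ordering the rest by effective date: C (3/3/2024), A (4/16/2024), D (6/15/2024).
The subordination applies — A was senior to D — so A and D swap.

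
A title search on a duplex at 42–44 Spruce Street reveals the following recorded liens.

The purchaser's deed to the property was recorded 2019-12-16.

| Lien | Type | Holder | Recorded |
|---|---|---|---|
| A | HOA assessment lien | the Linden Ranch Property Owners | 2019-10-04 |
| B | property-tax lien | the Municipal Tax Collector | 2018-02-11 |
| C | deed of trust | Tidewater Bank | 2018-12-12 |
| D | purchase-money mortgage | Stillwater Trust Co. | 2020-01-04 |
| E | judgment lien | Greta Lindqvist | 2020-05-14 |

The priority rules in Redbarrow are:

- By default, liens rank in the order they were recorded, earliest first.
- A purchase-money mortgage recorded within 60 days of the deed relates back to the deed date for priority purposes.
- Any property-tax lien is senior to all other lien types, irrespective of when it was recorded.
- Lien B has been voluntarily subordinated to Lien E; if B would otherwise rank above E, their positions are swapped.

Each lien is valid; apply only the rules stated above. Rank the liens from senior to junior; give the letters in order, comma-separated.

Effective dates after the stated exceptions: D relates back to the deed date 2019-12-16.
B is a property-tax lien and takes priority over every other lien.
Ordering the rest by effective date: C (2018-12-12), A (2019-10-04), D (2019-12-16), E (2020-05-14).
Because B would otherwise rank above E, the subordination swaps them.

E, C, A, D, B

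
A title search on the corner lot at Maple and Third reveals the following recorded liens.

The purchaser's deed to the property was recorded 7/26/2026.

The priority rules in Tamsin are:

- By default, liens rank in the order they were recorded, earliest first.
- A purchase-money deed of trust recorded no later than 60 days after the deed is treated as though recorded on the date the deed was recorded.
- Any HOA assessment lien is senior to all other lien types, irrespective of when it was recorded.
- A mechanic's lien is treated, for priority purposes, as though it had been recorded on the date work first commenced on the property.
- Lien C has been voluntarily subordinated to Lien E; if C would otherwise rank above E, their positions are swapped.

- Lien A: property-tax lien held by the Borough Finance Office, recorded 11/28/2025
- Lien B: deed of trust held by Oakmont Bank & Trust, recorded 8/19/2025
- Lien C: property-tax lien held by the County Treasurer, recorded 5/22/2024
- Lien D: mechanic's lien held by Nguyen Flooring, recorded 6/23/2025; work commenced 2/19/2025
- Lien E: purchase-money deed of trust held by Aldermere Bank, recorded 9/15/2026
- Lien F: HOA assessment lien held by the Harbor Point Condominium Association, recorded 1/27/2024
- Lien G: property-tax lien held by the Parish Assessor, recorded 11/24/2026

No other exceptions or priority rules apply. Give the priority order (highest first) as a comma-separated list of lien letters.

First, effective dates: D's effective date is 2/19/2025, when work began; E's effective date is the deed date, 7/26/2026.
F is an HOA assessment lien and takes priority over every other lien.
Among the remaining liens, by effective date: C (5/22/2024), D (2/19/2025), B (8/19/2025), A (11/28/2025), E (7/26/2026), G (11/24/2026).
C is senior to E before the subordination, so the two trade places.

F, E, D, B, A, C, G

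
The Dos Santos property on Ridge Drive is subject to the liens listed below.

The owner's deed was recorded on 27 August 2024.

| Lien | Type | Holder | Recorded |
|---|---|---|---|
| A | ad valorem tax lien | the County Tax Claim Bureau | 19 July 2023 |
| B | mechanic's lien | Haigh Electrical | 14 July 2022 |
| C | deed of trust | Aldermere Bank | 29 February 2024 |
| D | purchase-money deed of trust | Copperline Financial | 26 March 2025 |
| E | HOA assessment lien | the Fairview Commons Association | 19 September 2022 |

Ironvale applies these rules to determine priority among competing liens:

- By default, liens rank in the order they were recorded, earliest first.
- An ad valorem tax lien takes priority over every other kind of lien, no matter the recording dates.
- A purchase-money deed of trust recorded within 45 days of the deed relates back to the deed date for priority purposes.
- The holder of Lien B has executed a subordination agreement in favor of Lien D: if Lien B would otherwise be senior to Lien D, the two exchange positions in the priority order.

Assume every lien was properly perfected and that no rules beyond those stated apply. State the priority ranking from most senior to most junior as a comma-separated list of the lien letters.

A, D, E, C, B

Adjusting effective dates: D was recorded 211 days after the deed — beyond 45 days — so no relation-back applies.
A is an ad valorem tax lien, so it outranks all other liens regardless of date.
Among the remaining liens, by effective date: B (14 July 2022), E (19 September 2022), C (29 February 2024), D (26 March 2025).
Because B would otherwise rank above D, the subordination swaps them.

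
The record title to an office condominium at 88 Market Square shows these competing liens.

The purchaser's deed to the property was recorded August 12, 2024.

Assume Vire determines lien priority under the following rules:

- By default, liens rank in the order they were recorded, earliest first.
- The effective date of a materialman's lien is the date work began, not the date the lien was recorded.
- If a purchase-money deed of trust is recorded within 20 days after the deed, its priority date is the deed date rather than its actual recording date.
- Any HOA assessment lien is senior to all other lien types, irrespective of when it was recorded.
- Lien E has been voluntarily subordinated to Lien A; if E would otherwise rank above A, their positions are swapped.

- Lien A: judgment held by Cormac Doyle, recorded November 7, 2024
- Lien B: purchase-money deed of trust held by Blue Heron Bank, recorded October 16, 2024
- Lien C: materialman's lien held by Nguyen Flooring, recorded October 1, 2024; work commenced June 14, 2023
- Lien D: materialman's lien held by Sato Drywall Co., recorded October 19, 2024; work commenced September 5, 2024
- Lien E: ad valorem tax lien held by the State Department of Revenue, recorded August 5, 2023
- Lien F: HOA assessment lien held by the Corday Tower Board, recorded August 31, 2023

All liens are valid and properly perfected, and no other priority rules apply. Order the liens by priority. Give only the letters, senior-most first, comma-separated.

Effective dates after the stated exceptions: B was recorded 65 days after the deed — beyond 20 days — so no relation-back applies; C relates back to June 14, 2023 (work commenced); D is treated as recorded September 5, 2024, the work-commencement date.
As an HOA assessment lien, F is senior to every other lien.
Among the remaining liens, by effective date: C (June 14, 2023), E (August 5, 2023), D (September 5, 2024), B (October 16, 2024), A (November 7, 2024).
The subordination applies — E was senior to A — so E and A swap.

F, C, A, D, B, E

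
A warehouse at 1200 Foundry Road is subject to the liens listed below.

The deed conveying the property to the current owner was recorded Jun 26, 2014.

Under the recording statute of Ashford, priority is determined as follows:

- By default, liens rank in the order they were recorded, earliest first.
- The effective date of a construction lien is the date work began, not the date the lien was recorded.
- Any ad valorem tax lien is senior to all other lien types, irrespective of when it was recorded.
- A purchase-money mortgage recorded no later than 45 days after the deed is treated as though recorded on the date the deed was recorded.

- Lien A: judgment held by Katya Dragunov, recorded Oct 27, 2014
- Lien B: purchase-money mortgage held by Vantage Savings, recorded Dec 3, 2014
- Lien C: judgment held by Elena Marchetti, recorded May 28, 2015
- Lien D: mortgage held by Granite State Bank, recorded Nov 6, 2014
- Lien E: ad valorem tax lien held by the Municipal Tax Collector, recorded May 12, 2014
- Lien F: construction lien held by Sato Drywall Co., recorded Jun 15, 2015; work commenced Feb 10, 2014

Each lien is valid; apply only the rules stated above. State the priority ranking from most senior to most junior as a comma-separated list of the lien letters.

E, F, A, D, B, C

Effective dates after the stated exceptions: B was recorded 160 days after the deed, outside the 45-day window, so it keeps its recording date; F relates back to Feb 10, 2014 (work commenced).
E is an ad valorem tax lien and takes priority over every other lien.
Remaining liens by effective date: F (Feb 10, 2014), A (Oct 27, 2014), D (Nov 6, 2014), B (Dec 3, 2014), C (May 28, 2015).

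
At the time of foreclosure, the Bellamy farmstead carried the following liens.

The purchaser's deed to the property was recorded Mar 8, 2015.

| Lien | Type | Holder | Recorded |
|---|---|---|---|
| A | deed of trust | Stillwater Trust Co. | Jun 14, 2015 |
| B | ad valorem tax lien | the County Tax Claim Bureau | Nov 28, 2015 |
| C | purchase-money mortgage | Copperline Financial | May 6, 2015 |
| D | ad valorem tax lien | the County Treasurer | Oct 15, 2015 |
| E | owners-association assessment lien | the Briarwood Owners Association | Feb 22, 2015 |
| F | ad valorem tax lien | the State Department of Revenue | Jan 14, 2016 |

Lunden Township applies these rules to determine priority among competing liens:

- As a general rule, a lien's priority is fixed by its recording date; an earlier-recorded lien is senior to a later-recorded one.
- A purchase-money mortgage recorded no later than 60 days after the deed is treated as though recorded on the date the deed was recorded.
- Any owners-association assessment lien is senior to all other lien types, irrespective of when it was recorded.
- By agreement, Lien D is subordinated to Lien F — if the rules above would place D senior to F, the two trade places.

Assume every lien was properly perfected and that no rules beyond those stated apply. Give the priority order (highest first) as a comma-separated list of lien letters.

E, C, A, F, B, D

Effective dates: C's effective date is the deed date, Mar 8, 2015.
As an owners-association assessment lien, E is senior to every other lien.
Among the remaining liens, by effective date: C (Mar 8, 2015), A (Jun 14, 2015), D (Oct 15, 2015), B (Nov 28, 2015), F (Jan 14, 2016).
D would otherwise be senior to F, so under the subordination agreement D and F exchange positions.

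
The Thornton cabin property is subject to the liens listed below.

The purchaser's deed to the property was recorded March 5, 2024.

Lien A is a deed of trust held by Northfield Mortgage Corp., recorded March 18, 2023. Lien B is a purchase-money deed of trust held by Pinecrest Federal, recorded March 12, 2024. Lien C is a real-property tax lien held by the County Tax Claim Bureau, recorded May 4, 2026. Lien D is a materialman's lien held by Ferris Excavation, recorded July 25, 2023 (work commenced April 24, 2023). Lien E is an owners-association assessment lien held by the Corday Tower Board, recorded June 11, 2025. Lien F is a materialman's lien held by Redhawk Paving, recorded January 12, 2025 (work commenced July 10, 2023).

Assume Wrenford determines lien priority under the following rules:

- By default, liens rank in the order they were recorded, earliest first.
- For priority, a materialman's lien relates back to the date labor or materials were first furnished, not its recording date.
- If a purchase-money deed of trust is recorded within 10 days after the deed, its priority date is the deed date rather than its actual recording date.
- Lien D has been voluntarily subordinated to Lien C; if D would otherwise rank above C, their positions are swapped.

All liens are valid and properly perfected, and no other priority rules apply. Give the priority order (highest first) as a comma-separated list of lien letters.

A, C, F, B, E, D

Effective dates: B's effective date is the deed date, March 5, 2024; D's effective date is April 24, 2023, when work began; F's effective date is July 10, 2023, when work began.
By effective date: A (March 18, 2023), D (April 24, 2023), F (July 10, 2023), B (March 5, 2024), E (June 11, 2025), C (May 4, 2026).
D would otherwise be senior to C, so under the subordination agreement D and C exchange positions.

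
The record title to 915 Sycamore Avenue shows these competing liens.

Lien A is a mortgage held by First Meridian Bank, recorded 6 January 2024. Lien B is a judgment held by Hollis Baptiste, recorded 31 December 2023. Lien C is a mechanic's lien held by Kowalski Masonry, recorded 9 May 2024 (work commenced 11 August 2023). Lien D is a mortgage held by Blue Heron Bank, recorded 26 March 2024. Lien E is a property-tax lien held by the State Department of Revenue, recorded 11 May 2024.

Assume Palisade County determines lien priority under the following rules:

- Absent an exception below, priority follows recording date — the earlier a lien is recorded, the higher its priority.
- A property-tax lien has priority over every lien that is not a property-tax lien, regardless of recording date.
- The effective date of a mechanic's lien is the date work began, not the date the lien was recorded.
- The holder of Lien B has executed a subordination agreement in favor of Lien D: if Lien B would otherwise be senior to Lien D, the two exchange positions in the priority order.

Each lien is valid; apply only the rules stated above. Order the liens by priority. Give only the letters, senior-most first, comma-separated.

Effective dates after the stated exceptions: C is treated as recorded 11 August 2023, the work-commencement date.
As a property-tax lien, E is senior to every other lien.
Among the remaining liens, by effective date: C (11 August 2023), B (31 December 2023), A (6 January 2024), D (26 March 2024).
Because B would otherwise rank above D, the subordination swaps them.

E, C, D, A, B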